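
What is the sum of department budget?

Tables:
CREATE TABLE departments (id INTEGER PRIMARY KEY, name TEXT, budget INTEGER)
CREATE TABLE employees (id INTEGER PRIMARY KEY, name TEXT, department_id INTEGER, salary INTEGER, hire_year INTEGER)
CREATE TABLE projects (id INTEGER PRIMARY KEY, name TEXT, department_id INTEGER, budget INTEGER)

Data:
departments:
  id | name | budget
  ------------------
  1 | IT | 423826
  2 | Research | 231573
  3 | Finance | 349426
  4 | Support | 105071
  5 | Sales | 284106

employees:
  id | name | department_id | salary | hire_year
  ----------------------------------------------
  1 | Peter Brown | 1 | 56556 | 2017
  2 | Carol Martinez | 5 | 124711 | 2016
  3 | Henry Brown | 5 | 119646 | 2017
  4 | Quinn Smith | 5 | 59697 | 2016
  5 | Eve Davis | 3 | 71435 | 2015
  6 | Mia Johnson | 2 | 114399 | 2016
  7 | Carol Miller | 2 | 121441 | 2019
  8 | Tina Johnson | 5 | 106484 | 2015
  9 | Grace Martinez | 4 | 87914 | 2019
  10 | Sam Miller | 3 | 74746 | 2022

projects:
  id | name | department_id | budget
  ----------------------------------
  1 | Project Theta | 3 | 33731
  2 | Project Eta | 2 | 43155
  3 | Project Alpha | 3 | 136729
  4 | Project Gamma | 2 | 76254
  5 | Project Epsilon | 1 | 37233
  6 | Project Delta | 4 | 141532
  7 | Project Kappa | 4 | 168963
SELECT SUM(budget) FROM departments

Execution result:
1394002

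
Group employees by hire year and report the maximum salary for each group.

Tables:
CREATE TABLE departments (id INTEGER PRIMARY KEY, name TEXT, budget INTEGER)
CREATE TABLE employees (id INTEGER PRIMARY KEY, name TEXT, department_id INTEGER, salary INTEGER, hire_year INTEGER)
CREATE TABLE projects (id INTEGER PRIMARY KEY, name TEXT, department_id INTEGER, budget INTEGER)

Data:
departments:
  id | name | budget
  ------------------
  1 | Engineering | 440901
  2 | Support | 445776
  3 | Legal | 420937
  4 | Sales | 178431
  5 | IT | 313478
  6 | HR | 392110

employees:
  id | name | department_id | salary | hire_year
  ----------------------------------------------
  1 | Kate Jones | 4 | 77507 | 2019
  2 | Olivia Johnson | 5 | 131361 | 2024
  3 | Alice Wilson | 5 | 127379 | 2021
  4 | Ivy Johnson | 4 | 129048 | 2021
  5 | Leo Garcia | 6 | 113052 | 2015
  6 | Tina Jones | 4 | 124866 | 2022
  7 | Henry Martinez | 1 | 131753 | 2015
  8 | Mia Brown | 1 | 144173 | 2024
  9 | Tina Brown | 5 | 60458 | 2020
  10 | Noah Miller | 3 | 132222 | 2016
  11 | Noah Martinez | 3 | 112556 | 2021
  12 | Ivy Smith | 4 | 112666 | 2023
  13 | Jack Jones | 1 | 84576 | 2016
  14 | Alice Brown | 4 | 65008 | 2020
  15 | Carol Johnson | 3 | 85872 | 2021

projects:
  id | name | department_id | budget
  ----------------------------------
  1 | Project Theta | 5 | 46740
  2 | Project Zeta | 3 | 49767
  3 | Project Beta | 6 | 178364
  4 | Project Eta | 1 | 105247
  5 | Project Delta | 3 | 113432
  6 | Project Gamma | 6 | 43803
SELECT hire_year, MAX(salary) AS max_salary FROM employees GROUP BY hire_year

Execution result:
hire_year | max_salary
2015 | 131753
2016 | 132222
2019 | 77507
2020 | 65008
2021 | 129048
2022 | 124866
2023 | 112666
2024 | 144173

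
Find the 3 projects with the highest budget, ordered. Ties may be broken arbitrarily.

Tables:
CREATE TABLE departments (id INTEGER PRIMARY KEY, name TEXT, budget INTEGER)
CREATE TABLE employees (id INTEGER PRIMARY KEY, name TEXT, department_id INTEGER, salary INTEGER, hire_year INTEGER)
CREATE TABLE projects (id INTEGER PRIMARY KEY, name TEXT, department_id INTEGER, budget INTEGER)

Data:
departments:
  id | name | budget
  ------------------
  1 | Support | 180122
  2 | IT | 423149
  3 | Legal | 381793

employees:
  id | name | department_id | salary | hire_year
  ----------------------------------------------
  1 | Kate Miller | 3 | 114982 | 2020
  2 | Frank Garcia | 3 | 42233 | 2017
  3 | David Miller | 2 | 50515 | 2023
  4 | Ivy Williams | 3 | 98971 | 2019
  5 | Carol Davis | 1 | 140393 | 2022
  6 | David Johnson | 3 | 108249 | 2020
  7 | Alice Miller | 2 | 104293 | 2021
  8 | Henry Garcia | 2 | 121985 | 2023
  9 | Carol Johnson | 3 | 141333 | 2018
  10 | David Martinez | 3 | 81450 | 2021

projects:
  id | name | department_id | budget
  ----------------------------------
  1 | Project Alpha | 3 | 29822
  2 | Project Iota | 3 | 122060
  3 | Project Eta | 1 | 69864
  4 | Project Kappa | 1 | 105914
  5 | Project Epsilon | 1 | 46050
SELECT name, budget FROM projects ORDER BY budget DESC LIMIT 3

Execution result:
name | budget
Project Iota | 122060
Project Kappa | 105914
Project Eta | 69864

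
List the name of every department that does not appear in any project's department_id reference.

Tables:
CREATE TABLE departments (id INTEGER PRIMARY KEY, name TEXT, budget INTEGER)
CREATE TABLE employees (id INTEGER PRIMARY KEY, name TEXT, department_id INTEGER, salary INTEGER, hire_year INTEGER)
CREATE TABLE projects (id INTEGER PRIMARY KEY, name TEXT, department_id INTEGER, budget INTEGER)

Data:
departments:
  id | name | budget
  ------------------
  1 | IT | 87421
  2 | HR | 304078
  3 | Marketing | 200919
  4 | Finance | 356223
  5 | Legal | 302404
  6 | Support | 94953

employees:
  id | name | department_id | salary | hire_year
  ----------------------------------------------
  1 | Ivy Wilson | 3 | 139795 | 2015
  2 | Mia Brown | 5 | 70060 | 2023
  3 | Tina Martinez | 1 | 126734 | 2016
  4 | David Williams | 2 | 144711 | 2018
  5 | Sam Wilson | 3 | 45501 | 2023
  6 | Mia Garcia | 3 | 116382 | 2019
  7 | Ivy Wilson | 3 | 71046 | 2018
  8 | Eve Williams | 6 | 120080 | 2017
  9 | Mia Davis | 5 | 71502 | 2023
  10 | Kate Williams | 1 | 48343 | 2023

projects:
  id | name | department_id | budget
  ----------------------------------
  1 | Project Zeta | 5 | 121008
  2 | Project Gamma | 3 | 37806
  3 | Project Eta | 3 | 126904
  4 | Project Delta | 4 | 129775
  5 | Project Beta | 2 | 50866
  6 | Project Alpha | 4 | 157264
SELECT p.name FROM departments p LEFT JOIN projects c ON c.department_id = p.id WHERE c.id IS NULL

Execution result:
name
IT
Support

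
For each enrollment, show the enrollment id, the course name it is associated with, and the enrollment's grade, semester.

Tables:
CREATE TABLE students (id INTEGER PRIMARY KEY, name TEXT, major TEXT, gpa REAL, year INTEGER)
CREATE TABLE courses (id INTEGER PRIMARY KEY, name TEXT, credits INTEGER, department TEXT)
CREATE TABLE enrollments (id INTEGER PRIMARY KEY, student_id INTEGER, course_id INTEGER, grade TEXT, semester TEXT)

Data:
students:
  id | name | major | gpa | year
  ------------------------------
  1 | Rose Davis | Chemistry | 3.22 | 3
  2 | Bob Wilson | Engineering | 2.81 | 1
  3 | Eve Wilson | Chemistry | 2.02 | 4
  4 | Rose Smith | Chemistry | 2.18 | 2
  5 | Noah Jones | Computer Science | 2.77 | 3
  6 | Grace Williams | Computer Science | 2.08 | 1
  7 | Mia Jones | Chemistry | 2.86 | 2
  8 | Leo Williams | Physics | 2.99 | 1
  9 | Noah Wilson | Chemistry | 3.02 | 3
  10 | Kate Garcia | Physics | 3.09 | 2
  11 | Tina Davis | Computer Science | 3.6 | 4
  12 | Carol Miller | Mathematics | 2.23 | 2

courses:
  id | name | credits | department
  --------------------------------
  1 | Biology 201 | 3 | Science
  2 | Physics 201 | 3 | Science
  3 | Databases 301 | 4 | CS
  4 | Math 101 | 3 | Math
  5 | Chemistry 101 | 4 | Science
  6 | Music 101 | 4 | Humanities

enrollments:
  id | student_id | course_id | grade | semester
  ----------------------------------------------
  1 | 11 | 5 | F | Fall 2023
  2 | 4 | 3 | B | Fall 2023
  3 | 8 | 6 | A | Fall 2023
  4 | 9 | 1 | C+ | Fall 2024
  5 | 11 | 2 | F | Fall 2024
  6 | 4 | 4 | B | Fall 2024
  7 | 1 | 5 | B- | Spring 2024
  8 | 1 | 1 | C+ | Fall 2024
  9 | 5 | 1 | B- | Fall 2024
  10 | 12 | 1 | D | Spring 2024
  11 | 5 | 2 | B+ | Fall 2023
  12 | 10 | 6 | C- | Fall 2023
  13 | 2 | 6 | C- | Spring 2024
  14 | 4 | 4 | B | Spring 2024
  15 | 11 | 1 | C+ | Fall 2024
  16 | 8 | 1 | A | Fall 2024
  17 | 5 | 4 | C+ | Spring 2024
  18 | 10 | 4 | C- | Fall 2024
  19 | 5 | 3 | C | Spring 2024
SELECT c.id, p.name AS course, c.grade, c.semester FROM enrollments c JOIN courses p ON c.course_id = p.id

Execution result:
id | course | grade | semester
1 | Chemistry 101 | F | Fall 2023
2 | Databases 301 | B | Fall 2023
3 | Music 101 | A | Fall 2023
4 | Biology 201 | C+ | Fall 2024
5 | Physics 201 | F | Fall 2024
6 | Math 101 | B | Fall 2024
7 | Chemistry 101 | B- | Spring 2024
8 | Biology 201 | C+ | Fall 2024
9 | Biology 201 | B- | Fall 2024
10 | Biology 201 | D | Spring 2024
11 | Physics 201 | B+ | Fall 2023
12 | Music 101 | C- | Fall 2023
13 | Music 101 | C- | Spring 2024
14 | Math 101 | B | Spring 2024
15 | Biology 201 | C+ | Fall 2024
16 | Biology 201 | A | Fall 2024
17 | Math 101 | C+ | Spring 2024
18 | Math 101 | C- | Fall 2024
19 | Databases 301 | C | Spring 2024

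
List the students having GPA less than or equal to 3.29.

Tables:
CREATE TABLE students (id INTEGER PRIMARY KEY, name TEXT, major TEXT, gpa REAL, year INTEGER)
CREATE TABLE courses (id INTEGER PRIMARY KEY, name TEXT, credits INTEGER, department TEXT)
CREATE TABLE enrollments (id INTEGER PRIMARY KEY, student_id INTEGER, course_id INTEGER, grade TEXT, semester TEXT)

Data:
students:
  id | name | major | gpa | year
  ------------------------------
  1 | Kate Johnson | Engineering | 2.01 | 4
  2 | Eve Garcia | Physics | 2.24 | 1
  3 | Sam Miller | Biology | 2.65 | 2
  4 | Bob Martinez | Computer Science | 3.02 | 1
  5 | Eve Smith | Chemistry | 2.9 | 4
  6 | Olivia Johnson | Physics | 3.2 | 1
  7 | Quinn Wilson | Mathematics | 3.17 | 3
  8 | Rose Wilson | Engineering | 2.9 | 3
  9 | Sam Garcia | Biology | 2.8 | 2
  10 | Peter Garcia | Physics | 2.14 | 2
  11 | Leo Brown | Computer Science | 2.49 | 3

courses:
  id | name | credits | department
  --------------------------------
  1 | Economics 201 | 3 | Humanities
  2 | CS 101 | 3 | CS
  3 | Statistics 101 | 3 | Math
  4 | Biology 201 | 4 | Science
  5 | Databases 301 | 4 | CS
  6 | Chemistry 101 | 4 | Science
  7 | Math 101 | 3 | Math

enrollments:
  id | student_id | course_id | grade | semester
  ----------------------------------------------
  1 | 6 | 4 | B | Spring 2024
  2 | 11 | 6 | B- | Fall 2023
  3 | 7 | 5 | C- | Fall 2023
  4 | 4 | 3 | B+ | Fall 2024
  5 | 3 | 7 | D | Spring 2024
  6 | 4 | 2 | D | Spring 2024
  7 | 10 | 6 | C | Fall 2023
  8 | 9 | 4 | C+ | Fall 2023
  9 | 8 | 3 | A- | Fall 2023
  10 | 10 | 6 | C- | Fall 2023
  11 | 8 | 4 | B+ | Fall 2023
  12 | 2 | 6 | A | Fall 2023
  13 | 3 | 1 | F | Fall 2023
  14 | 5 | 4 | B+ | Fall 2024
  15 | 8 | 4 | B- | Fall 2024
SELECT name, gpa FROM students WHERE gpa <= 3.29

Execution result:
name | gpa
Kate Johnson | 2.01
Eve Garcia | 2.24
Sam Miller | 2.65
Bob Martinez | 3.02
Eve Smith | 2.90
Olivia Johnson | 3.20
Quinn Wilson | 3.17
Rose Wilson | 2.90
Sam Garcia | 2.80
Peter Garcia | 2.14
Leo Brown | 2.49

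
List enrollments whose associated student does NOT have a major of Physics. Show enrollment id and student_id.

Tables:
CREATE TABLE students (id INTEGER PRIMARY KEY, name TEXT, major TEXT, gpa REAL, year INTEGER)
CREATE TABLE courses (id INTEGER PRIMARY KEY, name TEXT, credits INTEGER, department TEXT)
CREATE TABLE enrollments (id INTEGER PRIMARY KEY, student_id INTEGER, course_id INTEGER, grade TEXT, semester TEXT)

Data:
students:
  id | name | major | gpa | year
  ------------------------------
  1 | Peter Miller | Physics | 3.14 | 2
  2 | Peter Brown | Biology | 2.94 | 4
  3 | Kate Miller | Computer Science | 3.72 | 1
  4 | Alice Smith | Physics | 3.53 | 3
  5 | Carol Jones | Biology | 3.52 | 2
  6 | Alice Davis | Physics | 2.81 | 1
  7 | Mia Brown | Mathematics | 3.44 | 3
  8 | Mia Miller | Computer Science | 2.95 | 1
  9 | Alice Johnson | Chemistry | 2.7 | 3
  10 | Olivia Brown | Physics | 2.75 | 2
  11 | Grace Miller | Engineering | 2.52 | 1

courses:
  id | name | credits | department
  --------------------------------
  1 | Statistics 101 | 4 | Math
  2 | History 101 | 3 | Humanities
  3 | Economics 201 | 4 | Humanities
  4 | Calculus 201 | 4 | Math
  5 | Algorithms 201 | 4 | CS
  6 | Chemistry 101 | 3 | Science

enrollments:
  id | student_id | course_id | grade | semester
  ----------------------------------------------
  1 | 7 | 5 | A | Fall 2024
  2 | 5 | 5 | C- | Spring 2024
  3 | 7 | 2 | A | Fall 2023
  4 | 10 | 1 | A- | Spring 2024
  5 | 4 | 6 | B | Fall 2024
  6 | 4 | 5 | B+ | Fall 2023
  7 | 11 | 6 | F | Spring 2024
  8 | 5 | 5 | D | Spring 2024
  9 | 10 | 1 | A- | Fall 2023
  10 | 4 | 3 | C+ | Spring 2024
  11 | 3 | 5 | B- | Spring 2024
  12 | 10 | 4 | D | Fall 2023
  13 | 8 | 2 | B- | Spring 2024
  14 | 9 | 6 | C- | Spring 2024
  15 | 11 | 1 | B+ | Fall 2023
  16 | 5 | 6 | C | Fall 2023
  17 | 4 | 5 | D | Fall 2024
SELECT id, student_id FROM enrollments WHERE student_id NOT IN (SELECT id FROM students WHERE major = 'Physics')

Execution result:
id | student_id
1 | 7
2 | 5
3 | 7
7 | 11
8 | 5
11 | 3
13 | 8
14 | 9
15 | 11
16 | 5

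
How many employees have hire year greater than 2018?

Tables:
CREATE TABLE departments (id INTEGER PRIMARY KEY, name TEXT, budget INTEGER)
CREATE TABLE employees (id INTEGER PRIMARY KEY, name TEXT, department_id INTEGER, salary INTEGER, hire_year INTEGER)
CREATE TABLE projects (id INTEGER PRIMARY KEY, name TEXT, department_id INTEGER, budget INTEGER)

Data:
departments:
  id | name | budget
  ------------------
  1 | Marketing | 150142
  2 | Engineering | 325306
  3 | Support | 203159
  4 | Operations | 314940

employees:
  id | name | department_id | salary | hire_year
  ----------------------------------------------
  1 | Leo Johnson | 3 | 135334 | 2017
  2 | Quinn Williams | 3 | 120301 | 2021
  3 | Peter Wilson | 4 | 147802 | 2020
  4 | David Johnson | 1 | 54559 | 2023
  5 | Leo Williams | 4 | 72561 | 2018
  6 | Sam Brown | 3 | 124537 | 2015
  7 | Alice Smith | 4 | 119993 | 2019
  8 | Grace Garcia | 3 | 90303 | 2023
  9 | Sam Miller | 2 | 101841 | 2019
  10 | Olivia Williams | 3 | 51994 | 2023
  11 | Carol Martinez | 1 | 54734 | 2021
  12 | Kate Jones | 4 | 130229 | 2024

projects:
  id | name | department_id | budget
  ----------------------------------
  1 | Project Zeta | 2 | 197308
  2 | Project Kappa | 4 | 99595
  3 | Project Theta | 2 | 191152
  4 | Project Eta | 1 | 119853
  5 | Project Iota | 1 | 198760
SELECT COUNT(*) FROM employees WHERE hire_year > 2018

Execution result:
9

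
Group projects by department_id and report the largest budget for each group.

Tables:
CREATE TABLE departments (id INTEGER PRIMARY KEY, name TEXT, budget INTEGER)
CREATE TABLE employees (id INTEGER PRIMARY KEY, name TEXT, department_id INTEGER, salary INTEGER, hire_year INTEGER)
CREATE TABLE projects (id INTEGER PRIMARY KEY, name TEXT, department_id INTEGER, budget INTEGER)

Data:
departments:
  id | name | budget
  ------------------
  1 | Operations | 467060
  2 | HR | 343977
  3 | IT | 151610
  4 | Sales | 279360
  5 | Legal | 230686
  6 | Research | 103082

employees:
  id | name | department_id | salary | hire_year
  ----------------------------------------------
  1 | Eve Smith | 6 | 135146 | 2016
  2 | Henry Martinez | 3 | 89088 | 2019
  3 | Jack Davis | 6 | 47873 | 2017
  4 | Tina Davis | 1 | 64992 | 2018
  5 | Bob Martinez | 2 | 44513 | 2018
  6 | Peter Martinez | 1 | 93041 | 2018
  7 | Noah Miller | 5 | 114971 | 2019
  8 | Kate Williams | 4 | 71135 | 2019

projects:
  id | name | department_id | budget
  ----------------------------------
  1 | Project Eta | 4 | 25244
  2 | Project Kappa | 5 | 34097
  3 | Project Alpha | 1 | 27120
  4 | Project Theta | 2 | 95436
SELECT department_id, MAX(budget) AS max_budget FROM projects GROUP BY department_id

Execution result:
department_id | max_budget
1 | 27120
2 | 95436
4 | 25244
5 | 34097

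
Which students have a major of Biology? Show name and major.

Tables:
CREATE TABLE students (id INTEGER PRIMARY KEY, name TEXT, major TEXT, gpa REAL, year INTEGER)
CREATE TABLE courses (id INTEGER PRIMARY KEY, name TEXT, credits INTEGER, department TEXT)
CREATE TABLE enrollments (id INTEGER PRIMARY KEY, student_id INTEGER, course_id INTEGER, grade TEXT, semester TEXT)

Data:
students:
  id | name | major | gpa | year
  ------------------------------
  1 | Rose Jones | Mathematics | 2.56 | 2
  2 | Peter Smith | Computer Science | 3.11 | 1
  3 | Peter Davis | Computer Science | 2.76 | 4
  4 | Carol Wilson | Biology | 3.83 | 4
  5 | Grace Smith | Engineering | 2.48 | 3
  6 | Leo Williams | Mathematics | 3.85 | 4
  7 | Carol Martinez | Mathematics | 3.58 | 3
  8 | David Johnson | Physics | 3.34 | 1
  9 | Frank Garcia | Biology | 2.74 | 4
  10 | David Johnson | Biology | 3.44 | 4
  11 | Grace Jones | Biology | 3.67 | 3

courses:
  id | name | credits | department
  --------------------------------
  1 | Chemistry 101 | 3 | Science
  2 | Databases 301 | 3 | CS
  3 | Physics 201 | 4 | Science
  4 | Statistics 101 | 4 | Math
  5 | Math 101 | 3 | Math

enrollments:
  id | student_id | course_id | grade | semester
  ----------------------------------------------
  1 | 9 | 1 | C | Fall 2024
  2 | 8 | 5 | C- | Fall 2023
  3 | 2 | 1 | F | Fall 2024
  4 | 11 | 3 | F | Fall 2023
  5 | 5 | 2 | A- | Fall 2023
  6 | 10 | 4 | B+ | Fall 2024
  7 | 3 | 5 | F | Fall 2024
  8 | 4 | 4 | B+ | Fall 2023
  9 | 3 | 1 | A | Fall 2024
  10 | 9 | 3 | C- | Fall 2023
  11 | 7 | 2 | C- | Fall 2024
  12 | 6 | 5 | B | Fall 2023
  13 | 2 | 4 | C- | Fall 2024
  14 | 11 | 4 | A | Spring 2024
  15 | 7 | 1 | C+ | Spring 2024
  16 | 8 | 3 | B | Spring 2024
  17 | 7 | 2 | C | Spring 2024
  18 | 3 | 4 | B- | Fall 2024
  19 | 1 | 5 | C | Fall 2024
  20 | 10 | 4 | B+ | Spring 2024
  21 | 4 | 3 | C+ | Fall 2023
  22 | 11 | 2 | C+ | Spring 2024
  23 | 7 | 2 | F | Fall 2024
SELECT name, major FROM students WHERE major = 'Biology'

Execution result:
name | major
Carol Wilson | Biology
Frank Garcia | Biology
David Johnson | Biology
Grace Jones | Biology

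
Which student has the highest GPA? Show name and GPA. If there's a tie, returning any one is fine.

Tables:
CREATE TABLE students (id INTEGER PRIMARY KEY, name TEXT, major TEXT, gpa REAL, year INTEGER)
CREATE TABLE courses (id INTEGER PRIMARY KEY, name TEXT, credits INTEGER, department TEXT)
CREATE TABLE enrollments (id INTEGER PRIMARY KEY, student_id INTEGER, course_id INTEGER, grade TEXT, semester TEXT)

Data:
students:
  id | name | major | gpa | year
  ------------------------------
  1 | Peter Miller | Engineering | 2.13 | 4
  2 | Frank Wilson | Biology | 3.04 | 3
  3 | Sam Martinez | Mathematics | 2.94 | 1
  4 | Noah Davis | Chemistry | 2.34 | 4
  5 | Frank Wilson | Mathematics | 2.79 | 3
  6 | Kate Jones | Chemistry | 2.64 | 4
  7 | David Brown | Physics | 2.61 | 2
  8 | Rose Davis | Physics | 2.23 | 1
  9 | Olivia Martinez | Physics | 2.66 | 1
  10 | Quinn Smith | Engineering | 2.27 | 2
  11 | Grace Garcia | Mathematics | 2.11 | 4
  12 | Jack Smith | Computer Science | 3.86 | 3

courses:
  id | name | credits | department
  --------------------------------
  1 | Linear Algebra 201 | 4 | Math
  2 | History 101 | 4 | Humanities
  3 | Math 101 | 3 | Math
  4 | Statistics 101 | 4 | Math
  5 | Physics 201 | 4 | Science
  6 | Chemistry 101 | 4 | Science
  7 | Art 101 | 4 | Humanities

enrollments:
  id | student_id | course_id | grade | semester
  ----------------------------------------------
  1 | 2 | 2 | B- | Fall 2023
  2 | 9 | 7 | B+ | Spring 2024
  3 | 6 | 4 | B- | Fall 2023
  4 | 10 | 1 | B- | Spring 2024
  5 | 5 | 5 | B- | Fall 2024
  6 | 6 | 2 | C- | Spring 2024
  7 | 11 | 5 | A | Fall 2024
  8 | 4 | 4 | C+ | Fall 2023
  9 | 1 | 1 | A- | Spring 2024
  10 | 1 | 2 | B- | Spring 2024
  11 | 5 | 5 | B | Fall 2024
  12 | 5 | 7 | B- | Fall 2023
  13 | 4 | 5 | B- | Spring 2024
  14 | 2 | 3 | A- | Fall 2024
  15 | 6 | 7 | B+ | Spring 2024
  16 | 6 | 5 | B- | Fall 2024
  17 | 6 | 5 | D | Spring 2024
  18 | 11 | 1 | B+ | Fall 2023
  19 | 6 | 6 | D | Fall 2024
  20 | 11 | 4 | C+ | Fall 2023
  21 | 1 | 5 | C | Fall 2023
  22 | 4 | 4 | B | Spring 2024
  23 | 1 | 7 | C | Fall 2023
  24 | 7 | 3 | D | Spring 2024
SELECT name, gpa FROM students ORDER BY gpa DESC LIMIT 1

Execution result:
name | gpa
Jack Smith | 3.86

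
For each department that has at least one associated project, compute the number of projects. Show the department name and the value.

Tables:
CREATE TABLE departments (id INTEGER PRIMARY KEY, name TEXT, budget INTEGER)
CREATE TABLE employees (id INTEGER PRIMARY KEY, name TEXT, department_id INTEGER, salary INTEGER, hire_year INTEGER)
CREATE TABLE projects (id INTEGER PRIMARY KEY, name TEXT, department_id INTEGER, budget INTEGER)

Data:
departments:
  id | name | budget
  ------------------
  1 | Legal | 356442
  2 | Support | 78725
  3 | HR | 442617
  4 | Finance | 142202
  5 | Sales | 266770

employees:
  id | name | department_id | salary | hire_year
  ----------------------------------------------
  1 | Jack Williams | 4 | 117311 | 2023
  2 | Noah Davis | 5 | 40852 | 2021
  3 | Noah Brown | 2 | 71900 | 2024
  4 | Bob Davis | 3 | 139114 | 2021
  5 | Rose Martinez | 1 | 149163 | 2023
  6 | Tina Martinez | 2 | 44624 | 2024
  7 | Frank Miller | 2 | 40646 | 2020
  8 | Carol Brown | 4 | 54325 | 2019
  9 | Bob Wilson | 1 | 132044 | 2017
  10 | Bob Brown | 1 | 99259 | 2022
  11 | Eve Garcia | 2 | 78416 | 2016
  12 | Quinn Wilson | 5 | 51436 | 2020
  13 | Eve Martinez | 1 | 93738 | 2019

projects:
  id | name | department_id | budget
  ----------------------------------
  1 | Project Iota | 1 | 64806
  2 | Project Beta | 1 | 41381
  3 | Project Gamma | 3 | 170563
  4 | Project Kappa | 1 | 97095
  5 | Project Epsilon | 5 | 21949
SELECT p.name, COUNT(*) AS n FROM projects c JOIN departments p ON c.department_id = p.id GROUP BY p.id, p.name

Execution result:
name | n
Legal | 3
HR | 1
Sales | 1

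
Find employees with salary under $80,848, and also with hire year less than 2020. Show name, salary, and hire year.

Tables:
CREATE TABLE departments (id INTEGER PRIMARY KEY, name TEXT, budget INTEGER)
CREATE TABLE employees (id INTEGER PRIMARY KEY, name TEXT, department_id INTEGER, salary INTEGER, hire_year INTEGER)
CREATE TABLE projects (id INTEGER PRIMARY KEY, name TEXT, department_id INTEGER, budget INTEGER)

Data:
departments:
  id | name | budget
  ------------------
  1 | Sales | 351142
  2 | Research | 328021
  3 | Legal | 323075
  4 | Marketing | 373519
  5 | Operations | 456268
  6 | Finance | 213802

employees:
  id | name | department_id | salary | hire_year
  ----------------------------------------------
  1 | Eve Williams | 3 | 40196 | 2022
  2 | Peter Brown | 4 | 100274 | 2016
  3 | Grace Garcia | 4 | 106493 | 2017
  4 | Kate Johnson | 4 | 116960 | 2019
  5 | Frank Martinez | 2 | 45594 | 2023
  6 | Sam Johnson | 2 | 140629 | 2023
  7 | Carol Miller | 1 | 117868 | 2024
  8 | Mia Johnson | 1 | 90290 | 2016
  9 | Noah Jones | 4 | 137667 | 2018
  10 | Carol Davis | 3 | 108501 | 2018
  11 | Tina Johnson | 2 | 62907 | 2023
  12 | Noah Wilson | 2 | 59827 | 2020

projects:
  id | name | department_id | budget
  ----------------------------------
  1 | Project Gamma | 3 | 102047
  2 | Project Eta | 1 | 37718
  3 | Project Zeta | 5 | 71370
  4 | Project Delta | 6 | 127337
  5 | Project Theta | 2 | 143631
SELECT name, salary, hire_year FROM employees WHERE salary < 80848 AND hire_year < 2020

Execution result:
(no rows)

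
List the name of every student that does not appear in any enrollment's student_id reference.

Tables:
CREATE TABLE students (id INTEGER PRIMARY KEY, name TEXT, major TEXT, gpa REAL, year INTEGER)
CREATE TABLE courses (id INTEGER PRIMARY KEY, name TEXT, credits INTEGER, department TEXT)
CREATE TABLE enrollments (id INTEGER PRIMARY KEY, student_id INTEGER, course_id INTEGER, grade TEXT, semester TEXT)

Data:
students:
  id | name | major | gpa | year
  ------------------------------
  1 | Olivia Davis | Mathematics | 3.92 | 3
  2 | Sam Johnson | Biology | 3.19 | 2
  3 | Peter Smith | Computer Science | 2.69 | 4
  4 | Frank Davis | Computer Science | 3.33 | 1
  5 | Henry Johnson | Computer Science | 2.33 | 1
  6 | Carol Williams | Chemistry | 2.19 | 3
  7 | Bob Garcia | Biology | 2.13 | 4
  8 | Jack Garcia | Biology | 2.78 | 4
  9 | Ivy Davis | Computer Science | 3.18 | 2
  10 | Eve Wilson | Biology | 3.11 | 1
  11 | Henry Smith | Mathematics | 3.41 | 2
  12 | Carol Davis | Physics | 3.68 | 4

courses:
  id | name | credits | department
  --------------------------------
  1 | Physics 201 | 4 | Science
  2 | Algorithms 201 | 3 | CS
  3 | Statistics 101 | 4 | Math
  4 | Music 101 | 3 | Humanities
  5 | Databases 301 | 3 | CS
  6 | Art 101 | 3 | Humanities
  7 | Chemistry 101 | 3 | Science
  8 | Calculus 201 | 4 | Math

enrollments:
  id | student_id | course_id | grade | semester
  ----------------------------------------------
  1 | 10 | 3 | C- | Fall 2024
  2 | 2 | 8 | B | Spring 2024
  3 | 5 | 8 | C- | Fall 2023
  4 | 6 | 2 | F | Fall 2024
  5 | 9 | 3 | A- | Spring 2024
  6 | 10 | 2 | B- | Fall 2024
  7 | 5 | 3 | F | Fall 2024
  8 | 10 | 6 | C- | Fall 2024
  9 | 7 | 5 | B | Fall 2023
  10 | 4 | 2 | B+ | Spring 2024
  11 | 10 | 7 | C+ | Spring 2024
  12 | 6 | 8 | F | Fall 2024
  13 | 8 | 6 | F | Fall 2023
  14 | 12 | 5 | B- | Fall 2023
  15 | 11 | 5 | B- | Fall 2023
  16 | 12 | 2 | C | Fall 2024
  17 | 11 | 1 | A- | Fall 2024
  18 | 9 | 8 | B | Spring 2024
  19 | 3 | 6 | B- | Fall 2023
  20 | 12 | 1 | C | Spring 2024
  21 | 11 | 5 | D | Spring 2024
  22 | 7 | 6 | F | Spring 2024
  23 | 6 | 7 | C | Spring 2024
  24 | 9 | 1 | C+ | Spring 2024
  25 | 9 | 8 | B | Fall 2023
SELECT p.name FROM students p LEFT JOIN enrollments c ON c.student_id = p.id WHERE c.id IS NULL

Execution result:
Olivia Davis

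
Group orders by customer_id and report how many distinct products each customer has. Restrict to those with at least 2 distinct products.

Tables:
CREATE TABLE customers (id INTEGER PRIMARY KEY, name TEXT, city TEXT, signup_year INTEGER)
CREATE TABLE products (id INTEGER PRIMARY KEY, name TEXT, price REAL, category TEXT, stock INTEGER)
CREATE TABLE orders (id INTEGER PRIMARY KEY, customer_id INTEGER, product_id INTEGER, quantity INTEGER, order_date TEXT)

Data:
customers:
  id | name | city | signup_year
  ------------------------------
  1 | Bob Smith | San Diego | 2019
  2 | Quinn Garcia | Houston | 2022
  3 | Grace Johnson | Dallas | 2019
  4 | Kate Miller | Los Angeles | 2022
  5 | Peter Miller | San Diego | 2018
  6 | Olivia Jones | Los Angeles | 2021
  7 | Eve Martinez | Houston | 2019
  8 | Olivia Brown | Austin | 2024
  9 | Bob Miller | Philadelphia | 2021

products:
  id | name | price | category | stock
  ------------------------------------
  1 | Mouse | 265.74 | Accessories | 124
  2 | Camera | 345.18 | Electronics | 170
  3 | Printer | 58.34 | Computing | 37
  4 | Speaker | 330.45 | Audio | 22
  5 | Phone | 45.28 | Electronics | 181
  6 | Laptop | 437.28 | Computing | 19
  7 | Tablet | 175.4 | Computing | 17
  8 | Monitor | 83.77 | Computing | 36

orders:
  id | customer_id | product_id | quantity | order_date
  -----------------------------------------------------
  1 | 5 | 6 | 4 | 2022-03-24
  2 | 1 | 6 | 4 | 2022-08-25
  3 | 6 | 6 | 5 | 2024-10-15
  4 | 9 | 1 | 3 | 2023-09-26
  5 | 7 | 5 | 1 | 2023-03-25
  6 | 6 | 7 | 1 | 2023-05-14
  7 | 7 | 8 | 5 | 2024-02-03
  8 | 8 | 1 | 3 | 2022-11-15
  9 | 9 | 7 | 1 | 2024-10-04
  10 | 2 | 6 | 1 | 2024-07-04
SELECT customer_id, COUNT(DISTINCT product_id) AS distinct_product_count FROM orders GROUP BY customer_id HAVING COUNT(DISTINCT product_id) >= 2

Execution result:
customer_id | distinct_product_count
6 | 2
7 | 2
9 | 2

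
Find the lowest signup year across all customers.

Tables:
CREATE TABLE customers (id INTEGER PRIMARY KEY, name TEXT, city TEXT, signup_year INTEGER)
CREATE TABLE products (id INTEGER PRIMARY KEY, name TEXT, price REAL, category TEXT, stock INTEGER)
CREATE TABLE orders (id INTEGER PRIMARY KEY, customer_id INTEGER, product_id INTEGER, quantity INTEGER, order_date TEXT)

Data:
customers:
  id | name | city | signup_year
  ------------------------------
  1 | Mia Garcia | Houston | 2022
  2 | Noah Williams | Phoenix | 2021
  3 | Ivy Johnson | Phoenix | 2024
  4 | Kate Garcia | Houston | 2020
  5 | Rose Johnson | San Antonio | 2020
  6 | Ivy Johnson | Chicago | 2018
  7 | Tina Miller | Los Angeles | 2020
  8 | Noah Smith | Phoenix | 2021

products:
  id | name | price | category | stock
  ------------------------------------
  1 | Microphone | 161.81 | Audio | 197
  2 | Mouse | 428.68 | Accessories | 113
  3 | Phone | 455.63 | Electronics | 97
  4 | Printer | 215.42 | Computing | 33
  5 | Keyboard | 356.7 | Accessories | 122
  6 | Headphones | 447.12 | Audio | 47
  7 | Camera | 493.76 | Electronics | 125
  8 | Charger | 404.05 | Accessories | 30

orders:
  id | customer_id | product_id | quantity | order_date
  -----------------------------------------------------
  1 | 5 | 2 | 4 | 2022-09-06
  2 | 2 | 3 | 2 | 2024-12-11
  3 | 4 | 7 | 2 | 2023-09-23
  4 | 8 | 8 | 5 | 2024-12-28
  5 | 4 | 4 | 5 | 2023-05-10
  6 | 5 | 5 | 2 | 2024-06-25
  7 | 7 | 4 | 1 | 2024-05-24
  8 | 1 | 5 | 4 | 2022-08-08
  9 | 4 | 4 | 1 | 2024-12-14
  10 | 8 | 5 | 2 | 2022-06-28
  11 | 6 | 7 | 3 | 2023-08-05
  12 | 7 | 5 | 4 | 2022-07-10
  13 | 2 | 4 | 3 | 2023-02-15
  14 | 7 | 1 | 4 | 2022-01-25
SELECT MIN(signup_year) FROM customers

Execution result:
2018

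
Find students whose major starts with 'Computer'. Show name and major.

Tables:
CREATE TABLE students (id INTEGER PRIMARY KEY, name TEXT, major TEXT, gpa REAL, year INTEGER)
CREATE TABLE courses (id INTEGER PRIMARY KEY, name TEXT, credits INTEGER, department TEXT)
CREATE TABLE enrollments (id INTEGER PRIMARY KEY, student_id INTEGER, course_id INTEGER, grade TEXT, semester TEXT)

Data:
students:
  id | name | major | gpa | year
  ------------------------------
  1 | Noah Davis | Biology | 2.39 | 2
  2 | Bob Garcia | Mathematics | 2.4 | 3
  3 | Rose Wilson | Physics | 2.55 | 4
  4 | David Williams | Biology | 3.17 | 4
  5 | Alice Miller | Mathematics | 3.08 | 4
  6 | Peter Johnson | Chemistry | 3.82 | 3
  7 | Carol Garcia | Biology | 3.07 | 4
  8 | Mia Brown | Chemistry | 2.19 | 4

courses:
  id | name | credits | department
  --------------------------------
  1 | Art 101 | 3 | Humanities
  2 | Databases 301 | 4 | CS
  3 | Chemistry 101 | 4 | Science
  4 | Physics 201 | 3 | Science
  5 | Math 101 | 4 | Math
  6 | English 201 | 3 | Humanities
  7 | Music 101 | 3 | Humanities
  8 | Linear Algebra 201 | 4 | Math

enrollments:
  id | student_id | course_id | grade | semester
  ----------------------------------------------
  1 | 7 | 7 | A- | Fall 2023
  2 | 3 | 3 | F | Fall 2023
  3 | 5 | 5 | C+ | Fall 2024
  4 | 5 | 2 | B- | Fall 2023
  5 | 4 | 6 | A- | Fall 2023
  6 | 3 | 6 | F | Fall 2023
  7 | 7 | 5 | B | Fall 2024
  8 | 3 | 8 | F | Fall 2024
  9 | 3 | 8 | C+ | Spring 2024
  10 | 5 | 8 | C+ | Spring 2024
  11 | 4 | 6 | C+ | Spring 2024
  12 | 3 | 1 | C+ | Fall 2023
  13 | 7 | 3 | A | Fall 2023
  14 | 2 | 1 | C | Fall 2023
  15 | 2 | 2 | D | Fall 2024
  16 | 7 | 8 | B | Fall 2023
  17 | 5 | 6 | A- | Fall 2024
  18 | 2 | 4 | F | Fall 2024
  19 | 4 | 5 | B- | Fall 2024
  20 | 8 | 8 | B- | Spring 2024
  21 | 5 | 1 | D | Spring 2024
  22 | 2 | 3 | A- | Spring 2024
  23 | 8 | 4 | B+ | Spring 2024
SELECT name, major FROM students WHERE major LIKE 'Computer%'

Execution result:
(no rows)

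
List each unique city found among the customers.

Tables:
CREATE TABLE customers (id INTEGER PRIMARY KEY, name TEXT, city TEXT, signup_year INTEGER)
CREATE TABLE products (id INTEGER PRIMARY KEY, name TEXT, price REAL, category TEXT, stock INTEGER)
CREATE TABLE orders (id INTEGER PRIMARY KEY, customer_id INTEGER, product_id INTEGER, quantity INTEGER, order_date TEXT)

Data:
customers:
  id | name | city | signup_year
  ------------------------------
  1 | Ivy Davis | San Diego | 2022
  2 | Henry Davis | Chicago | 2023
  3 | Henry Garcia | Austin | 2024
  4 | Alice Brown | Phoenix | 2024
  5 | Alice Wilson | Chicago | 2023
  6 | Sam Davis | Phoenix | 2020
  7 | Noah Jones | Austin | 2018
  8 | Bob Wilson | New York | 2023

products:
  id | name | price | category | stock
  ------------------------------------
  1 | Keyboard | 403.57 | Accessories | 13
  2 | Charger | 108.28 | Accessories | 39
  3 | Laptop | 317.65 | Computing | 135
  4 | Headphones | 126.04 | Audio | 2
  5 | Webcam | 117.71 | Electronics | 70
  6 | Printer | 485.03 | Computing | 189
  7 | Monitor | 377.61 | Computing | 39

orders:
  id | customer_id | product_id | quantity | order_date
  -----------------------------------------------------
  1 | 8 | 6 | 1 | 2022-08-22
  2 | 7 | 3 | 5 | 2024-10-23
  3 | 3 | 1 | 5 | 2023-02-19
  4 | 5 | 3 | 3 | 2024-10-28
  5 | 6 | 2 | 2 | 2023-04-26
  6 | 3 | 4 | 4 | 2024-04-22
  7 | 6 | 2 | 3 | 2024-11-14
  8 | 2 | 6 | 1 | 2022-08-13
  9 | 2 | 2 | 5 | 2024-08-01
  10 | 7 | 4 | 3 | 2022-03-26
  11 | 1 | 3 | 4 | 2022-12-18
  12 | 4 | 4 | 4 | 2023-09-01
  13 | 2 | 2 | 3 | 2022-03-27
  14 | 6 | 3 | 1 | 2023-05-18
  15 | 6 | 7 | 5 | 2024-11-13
SELECT DISTINCT city FROM customers

Execution result:
city
San Diego
Chicago
Austin
Phoenix
New York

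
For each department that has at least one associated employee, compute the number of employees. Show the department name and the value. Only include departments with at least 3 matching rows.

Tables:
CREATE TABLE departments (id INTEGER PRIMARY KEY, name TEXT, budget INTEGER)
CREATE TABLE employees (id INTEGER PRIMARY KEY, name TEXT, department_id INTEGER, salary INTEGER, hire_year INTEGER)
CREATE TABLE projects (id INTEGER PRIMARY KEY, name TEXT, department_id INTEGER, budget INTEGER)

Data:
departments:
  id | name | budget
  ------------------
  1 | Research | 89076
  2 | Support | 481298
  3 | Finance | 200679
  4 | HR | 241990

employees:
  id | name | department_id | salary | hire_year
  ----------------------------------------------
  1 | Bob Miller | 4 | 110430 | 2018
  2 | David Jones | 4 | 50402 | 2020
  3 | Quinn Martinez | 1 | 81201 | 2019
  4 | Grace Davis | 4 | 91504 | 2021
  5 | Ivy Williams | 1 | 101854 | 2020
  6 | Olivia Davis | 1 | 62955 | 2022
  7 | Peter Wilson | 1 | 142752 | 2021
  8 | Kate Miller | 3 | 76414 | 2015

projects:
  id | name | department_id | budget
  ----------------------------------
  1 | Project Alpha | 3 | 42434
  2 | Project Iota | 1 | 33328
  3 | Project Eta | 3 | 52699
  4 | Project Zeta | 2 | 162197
SELECT p.name, COUNT(*) AS n FROM employees c JOIN departments p ON c.department_id = p.id GROUP BY p.id, p.name HAVING COUNT(*) >= 3

Execution result:
name | n
Research | 4
HR | 3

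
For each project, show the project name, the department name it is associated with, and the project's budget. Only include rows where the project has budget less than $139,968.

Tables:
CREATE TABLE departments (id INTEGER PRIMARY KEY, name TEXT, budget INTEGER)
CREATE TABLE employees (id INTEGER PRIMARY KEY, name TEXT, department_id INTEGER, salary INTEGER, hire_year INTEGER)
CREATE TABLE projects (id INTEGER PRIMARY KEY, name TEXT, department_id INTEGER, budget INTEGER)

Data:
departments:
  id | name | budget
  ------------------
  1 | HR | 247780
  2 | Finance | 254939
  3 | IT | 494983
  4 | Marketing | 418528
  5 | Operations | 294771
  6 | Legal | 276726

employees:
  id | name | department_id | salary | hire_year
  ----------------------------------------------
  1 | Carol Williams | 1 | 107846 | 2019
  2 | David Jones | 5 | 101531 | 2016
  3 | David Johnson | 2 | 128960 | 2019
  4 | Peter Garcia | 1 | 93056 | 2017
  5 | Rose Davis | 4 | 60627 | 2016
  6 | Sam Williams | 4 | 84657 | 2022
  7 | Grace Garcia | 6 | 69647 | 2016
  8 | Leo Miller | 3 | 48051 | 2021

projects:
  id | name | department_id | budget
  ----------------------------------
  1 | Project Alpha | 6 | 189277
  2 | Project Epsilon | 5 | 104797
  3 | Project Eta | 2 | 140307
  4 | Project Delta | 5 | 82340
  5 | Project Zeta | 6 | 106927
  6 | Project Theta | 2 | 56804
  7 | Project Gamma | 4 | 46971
SELECT c.name, p.name AS department, c.budget FROM projects c JOIN departments p ON c.department_id = p.id WHERE c.budget < 139968

Execution result:
name | department | budget
Project Epsilon | Operations | 104797
Project Delta | Operations | 82340
Project Zeta | Legal | 106927
Project Theta | Finance | 56804
Project Gamma | Marketing | 46971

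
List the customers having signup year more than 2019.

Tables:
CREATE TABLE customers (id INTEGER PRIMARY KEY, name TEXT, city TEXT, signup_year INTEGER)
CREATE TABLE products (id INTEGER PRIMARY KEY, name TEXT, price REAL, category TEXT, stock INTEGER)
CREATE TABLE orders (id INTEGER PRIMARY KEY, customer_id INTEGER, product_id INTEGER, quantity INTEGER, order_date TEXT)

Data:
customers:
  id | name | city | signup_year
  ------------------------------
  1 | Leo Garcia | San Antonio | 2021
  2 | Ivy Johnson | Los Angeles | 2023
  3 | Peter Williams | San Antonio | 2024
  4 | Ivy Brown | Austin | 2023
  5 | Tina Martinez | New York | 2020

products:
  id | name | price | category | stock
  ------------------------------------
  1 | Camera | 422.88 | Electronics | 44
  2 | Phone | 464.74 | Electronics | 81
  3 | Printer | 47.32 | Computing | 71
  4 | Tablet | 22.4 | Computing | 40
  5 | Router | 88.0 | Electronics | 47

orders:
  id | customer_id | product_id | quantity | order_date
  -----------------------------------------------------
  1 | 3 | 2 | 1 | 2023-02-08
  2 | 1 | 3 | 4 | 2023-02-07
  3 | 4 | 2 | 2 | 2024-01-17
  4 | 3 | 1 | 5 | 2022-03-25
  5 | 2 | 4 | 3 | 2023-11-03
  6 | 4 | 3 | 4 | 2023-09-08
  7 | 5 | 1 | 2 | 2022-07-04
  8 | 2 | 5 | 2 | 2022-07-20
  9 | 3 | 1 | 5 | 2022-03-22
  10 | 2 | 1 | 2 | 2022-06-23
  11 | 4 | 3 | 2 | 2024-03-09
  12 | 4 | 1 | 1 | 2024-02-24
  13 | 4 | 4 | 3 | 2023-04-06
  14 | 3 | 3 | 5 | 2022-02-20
SELECT name, signup_year FROM customers WHERE signup_year > 2019

Execution result:
name | signup_year
Leo Garcia | 2021
Ivy Johnson | 2023
Peter Williams | 2024
Ivy Brown | 2023
Tina Martinez | 2020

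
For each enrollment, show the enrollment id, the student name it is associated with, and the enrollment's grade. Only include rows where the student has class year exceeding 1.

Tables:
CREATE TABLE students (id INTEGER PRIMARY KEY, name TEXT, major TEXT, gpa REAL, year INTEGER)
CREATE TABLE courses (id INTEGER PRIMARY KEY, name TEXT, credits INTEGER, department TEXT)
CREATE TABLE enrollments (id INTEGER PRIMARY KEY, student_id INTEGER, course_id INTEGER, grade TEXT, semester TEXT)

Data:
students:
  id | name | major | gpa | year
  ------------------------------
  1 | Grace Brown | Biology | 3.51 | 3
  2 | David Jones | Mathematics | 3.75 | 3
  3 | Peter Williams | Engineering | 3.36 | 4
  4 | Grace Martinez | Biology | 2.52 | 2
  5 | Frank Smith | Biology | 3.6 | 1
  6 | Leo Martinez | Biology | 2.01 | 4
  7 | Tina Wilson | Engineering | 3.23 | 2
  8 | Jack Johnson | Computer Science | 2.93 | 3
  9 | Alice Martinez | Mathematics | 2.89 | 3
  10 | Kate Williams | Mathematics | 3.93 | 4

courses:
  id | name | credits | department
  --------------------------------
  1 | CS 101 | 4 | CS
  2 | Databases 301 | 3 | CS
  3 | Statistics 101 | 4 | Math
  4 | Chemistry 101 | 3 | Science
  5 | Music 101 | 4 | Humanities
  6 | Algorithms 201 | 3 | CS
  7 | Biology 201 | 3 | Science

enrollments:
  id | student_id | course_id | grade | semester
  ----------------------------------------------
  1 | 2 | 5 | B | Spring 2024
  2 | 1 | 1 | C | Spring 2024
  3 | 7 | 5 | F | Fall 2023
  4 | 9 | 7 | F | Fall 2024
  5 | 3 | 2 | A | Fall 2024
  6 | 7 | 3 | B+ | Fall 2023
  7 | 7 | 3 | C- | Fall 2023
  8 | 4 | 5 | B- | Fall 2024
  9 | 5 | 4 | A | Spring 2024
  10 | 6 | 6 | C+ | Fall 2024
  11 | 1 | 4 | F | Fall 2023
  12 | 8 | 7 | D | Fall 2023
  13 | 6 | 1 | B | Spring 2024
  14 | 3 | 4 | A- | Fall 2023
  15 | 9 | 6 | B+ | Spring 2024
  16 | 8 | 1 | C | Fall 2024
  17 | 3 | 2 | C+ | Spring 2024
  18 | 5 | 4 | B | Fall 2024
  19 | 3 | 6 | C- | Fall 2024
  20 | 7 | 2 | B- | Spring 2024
SELECT c.id, p.name AS student, c.grade FROM enrollments c JOIN students p ON c.student_id = p.id WHERE p.year > 1

Execution result:
id | student | grade
1 | David Jones | B
2 | Grace Brown | C
3 | Tina Wilson | F
4 | Alice Martinez | F
5 | Peter Williams | A
6 | Tina Wilson | B+
7 | Tina Wilson | C-
8 | Grace Martinez | B-
10 | Leo Martinez | C+
11 | Grace Brown | F
12 | Jack Johnson | D
13 | Leo Martinez | B
14 | Peter Williams | A-
15 | Alice Martinez | B+
16 | Jack Johnson | C
17 | Peter Williams | C+
19 | Peter Williams | C-
20 | Tina Wilson | B-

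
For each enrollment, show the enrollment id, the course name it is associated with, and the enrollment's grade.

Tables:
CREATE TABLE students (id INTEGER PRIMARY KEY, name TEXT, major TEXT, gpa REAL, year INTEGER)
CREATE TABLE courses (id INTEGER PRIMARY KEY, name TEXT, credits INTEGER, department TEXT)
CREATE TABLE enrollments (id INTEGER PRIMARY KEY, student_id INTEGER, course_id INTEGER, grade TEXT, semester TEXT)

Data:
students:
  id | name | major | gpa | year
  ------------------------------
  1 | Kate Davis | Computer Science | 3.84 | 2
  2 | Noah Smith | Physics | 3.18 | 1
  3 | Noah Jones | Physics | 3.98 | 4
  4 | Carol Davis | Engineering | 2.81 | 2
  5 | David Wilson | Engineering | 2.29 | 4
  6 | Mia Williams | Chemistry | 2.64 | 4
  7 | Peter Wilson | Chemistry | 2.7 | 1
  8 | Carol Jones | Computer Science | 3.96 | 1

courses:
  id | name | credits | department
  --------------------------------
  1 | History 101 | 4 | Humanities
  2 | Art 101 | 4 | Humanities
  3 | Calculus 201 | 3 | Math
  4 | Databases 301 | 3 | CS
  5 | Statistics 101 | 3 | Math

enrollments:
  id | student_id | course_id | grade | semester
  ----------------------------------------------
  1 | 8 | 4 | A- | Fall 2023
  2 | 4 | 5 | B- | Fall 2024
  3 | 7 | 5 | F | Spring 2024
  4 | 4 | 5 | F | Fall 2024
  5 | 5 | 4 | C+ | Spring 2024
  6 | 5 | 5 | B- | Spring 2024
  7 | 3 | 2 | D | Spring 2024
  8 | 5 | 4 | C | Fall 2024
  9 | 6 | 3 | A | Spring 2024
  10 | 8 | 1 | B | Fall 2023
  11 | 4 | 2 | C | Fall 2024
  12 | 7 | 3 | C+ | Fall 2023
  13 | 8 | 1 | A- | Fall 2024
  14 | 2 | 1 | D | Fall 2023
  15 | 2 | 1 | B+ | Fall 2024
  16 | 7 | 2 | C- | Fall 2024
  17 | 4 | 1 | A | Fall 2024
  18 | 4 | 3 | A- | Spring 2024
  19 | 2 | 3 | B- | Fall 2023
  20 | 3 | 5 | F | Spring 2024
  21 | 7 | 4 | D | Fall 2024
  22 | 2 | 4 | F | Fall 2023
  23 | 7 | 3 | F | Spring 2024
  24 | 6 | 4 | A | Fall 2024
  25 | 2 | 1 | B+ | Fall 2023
SELECT c.id, p.name AS course, c.grade FROM enrollments c JOIN courses p ON c.course_id = p.id

Execution result:
id | course | grade
1 | Databases 301 | A-
2 | Statistics 101 | B-
3 | Statistics 101 | F
4 | Statistics 101 | F
5 | Databases 301 | C+
6 | Statistics 101 | B-
7 | Art 101 | D
8 | Databases 301 | C
9 | Calculus 201 | A
10 | History 101 | B
11 | Art 101 | C
12 | Calculus 201 | C+
13 | History 101 | A-
14 | History 101 | D
15 | History 101 | B+
16 | Art 101 | C-
17 | History 101 | A
18 | Calculus 201 | A-
19 | Calculus 201 | B-
20 | Statistics 101 | F
21 | Databases 301 | D
22 | Databases 301 | F
23 | Calculus 201 | F
24 | Databases 301 | A
25 | History 101 | B+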